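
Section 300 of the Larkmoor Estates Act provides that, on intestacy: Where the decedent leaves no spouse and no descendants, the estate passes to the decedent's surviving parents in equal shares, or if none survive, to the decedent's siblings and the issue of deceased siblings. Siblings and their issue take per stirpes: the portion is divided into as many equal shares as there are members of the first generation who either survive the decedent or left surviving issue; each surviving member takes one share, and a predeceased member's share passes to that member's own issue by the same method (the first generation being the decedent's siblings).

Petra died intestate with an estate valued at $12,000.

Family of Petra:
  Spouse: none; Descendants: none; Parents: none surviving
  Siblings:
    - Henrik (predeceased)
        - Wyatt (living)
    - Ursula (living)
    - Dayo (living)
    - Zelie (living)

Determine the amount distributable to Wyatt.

The entire $12,000 passes to the siblings and their issue.
That amount ($12,000) is divided into 4 shares of $3,000: Ursula, Dayo, and Zelie each take $3,000; Henrik's $3,000 share passes to Henrik's issue.
Henrik's share ($3,000) passes entirely to Wyatt.

Wyatt receives $3,000.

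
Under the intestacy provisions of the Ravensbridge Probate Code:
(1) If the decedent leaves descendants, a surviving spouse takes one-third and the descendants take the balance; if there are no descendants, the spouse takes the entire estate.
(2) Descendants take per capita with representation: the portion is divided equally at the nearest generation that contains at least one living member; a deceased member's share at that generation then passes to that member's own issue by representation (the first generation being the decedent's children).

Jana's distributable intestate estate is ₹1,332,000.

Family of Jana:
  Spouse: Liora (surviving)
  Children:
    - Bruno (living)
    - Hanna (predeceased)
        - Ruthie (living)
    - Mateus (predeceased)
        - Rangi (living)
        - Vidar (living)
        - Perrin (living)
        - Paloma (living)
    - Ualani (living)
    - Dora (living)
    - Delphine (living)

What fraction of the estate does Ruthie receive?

Liora takes one-third of ₹1,332,000 = ₹444,000. The remaining ₹888,000 passes to the descendants.
The descendants' portion (₹888,000) is divided into 6 shares of ₹148,000: Bruno, Ualani, Dora, and Delphine each take ₹148,000; Hanna's ₹148,000 share passes to Hanna's issue; Mateus's ₹148,000 share passes to Mateus's issue.
Hanna's share (₹148,000) passes entirely to Ruthie.
Mateus's share (₹148,000) is divided into 4 shares of ₹37,000: Rangi, Vidar, Perrin, and Paloma each take ₹37,000.

Ruthie receives 1/9 of the estate.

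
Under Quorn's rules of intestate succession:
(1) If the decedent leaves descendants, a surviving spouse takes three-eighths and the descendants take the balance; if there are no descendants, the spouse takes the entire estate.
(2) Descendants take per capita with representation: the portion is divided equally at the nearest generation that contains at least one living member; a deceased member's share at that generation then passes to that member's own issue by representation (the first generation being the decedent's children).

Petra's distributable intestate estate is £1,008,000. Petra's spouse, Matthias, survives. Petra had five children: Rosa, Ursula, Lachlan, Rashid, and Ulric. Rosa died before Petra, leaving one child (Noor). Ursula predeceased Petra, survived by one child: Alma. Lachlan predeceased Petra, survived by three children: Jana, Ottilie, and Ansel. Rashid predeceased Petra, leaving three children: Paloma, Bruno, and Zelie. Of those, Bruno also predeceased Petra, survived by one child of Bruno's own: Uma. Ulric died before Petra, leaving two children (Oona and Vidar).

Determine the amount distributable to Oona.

Oona receives £63,000.

Matthias takes three-eighths of £1,008,000 = £378,000. The remaining £630,000 passes to the descendants.
No child survives, so the initial division is made at the grandchildren's generation.
The descendants' portion (£630,000) is divided into 10 shares of £63,000: Noor, Alma, Jana, Ottilie, Ansel, Paloma, Zelie, Oona, and Vidar each take £63,000; Bruno's £63,000 share passes to Bruno's issue.
Bruno's share (£63,000) passes entirely to Uma.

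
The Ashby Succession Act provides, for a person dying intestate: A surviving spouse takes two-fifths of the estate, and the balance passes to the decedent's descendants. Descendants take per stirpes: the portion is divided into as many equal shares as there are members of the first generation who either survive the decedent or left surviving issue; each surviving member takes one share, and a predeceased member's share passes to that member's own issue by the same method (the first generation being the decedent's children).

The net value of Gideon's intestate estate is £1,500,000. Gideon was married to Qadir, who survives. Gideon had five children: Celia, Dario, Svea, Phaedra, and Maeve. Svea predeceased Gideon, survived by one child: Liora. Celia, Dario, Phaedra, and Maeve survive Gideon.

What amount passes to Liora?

Qadir takes two-fifths of £1,500,000 = £600,000. The remaining £900,000 passes to the descendants.
The descendants' portion (£900,000) is divided into 5 shares of £180,000: Celia, Dario, Phaedra, and Maeve each take £180,000; Svea's £180,000 share passes to Svea's issue.
Svea's share (£180,000) passes entirely to Liora.

Liora receives £180,000.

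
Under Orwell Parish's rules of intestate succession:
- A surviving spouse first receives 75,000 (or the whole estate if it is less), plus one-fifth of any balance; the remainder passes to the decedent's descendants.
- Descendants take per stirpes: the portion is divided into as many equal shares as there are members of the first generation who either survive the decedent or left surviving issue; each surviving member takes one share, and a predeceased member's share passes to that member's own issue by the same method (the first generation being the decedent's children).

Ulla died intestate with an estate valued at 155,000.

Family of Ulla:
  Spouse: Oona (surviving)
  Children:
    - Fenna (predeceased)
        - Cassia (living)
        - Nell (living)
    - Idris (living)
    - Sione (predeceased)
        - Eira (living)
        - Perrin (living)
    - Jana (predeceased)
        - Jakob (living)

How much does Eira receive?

Eira receives 8,000.

Oona first takes 75,000, leaving a balance of 80,000. Oona then takes one-fifth of the balance (16,000), for a total of 91,000. The remaining 64,000 passes to the descendants.
The descendants' portion (64,000) is divided into 4 shares of 16,000: Idris takes 16,000; Fenna's 16,000 share passes to Fenna's issue; Sione's 16,000 share passes to Sione's issue; Jana's 16,000 share passes to Jana's issue.
Fenna's share (16,000) is divided into 2 shares of 8,000: Cassia and Nell each take 8,000.
Sione's share (16,000) is divided into 2 shares of 8,000: Eira and Perrin each take 8,000.
Jana's share (16,000) passes entirely to Jakob.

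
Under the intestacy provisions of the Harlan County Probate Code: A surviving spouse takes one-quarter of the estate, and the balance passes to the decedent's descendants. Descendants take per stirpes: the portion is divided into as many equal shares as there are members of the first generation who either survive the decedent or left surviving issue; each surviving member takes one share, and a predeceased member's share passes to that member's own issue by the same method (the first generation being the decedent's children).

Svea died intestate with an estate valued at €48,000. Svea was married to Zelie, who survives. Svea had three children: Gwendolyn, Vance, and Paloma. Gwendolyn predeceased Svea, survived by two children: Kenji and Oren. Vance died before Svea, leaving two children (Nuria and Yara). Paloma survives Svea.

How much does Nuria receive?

Nuria receives €6,000.

Zelie takes one-quarter of €48,000 = €12,000. The remaining €36,000 passes to the descendants.
The descendants' portion (€36,000) is divided into 3 shares of €12,000: Paloma takes €12,000; Gwendolyn's €12,000 share passes to Gwendolyn's issue; Vance's €12,000 share passes to Vance's issue.
Gwendolyn's share (€12,000) is divided into 2 shares of €6,000: Kenji and Oren each take €6,000.
Vance's share (€12,000) is divided into 2 shares of €6,000: Nuria and Yara each take €6,000.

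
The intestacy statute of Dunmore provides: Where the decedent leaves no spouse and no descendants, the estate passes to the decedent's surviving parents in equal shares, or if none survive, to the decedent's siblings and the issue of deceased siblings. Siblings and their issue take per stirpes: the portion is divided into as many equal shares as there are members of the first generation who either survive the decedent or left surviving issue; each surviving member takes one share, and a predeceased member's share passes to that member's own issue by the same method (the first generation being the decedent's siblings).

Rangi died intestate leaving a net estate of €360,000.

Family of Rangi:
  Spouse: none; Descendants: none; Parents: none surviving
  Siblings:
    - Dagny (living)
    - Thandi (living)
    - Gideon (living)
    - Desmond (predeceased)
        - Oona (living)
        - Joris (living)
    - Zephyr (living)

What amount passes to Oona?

Oona receives €36,000.

The entire €360,000 passes to the siblings and their issue.
That amount (€360,000) is divided into 5 shares of €72,000: Dagny, Thandi, Gideon, and Zephyr each take €72,000; Desmond's €72,000 share passes to Desmond's issue.
Desmond's share (€72,000) is divided into 2 shares of €36,000: Oona and Joris each take €36,000.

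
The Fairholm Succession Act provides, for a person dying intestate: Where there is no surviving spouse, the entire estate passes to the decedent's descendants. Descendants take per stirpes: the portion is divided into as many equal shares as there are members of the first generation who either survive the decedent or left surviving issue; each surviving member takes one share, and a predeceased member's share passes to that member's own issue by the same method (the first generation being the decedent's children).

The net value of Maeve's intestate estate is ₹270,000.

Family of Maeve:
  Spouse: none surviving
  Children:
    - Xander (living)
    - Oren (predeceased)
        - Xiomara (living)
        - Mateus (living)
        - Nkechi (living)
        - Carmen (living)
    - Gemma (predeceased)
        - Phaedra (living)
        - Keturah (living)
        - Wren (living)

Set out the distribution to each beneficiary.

Xander: ₹90,000; Xiomara: ₹22,500; Mateus: ₹22,500; Nkechi: ₹22,500; Carmen: ₹22,500; Phaedra: ₹30,000; Keturah: ₹30,000; Wren: ₹30,000

The entire ₹270,000 passes to the descendants.
That amount (₹270,000) is divided into 3 shares of ₹90,000: Xander takes ₹90,000; Oren's ₹90,000 share passes to Oren's issue; Gemma's ₹90,000 share passes to Gemma's issue.
Oren's share (₹90,000) is divided into 4 shares of ₹22,500: Xiomara, Mateus, Nkechi, and Carmen each take ₹22,500.
Gemma's share (₹90,000) is divided into 3 shares of ₹30,000: Phaedra, Keturah, and Wren each take ₹30,000.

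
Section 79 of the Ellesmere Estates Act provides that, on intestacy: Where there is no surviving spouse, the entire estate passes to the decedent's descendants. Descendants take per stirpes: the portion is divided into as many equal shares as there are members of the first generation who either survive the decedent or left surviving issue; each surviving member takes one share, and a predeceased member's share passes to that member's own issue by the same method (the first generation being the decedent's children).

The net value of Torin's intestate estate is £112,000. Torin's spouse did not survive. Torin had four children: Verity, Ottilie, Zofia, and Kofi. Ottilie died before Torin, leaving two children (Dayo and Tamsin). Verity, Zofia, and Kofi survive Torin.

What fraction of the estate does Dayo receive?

Dayo receives 1/8 of the estate.

The entire £112,000 passes to the descendants.
That amount (£112,000) is divided into 4 shares of £28,000: Verity, Zofia, and Kofi each take £28,000; Ottilie's £28,000 share passes to Ottilie's issue.
Ottilie's share (£28,000) is divided into 2 shares of £14,000: Dayo and Tamsin each take £14,000.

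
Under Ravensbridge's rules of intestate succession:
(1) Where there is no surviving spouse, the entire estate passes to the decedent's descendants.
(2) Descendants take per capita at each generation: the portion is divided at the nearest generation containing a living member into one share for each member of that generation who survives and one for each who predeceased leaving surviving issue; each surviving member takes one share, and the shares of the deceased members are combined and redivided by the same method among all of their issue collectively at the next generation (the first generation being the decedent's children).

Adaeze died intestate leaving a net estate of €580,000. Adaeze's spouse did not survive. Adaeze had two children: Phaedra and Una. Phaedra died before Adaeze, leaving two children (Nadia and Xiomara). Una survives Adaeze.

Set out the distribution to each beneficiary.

The entire €580,000 passes to the descendants.
That amount (€580,000) is divided at the children's generation into 2 shares of €290,000. Una takes €290,000. The remaining share for the deceased Phaedra (€290,000) is carried to the next generation.
That pool (€290,000) is divided at the grandchildren's generation equally among Nadia and Xiomara: €145,000 each.

Nadia: €145,000; Xiomara: €145,000; Una: €290,000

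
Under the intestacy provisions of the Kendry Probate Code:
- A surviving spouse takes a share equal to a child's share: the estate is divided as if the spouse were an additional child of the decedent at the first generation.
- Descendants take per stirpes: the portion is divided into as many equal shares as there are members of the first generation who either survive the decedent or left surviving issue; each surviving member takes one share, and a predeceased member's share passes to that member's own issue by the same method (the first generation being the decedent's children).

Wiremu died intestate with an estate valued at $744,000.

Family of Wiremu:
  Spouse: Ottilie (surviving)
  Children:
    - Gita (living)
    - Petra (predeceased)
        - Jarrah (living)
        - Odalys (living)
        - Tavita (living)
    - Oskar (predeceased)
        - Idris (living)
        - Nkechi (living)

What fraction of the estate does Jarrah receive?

The spouse counts as an additional share at the children's level, so there are 4 primary shares of $186,000. Ottilie takes one such share ($186,000).
The children's combined portion ($558,000) is divided into 3 shares of $186,000: Gita takes $186,000; Petra's $186,000 share passes to Petra's issue; Oskar's $186,000 share passes to Oskar's issue.
Petra's share ($186,000) is divided into 3 shares of $62,000: Jarrah, Odalys, and Tavita each take $62,000.
Oskar's share ($186,000) is divided into 2 shares of $93,000: Idris and Nkechi each take $93,000.

Jarrah receives 1/12 of the estate.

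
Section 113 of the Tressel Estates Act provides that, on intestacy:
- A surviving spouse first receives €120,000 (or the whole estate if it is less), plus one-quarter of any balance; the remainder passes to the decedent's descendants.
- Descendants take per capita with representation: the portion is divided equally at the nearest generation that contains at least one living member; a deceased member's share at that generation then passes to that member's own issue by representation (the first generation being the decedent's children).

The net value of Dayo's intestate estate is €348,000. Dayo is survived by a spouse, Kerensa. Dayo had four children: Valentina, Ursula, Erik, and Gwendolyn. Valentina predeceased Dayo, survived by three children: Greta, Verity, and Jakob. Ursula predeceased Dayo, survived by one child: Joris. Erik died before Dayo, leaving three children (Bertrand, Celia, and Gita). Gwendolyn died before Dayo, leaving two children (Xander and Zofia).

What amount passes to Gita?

Gita receives €19,000.

Kerensa first takes €120,000, leaving a balance of €228,000. Kerensa then takes one-quarter of the balance (€57,000), for a total of €177,000. The remaining €171,000 passes to the descendants.
No child survives, so the initial division is made at the grandchildren's generation.
The descendants' portion (€171,000) is divided into 9 shares of €19,000: Greta, Verity, Jakob, Joris, Bertrand, Celia, Gita, Xander, and Zofia each take €19,000.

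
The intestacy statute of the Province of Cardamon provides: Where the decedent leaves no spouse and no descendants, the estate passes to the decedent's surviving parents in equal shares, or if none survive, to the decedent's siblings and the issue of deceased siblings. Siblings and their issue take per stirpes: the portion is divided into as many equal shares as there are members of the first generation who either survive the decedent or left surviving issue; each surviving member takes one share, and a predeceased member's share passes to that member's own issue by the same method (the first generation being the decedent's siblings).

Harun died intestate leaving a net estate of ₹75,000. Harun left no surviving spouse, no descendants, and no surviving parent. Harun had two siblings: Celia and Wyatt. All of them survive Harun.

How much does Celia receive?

The entire ₹75,000 passes to the siblings and their issue.
That amount (₹75,000) is divided into 2 shares of ₹37,500: Celia and Wyatt each take ₹37,500.

Celia receives ₹37,500.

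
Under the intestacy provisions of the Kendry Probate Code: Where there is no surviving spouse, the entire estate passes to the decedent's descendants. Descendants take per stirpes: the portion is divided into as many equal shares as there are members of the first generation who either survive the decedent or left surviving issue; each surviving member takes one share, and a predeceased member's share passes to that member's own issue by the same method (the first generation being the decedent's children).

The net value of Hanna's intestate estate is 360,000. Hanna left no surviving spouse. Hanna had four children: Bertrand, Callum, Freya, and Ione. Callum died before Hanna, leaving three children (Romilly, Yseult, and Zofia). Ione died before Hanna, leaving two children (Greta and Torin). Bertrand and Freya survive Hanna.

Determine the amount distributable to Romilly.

The entire 360,000 passes to the descendants.
That amount (360,000) is divided into 4 shares of 90,000: Bertrand and Freya each take 90,000; Callum's 90,000 share passes to Callum's issue; Ione's 90,000 share passes to Ione's issue.
Callum's share (90,000) is divided into 3 shares of 30,000: Romilly, Yseult, and Zofia each take 30,000.
Ione's share (90,000) is divided into 2 shares of 45,000: Greta and Torin each take 45,000.

Romilly receives 30,000.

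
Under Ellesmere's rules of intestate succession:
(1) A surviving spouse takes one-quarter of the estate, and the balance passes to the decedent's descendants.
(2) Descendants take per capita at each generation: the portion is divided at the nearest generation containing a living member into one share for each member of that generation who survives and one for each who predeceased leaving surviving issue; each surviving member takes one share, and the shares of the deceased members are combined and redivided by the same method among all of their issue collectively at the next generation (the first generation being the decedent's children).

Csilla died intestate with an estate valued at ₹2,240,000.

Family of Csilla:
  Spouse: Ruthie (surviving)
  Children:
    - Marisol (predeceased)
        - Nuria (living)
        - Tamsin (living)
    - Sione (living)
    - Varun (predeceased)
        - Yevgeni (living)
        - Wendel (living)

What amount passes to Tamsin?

Tamsin receives ₹280,000.

Ruthie takes one-quarter of ₹2,240,000 = ₹560,000. The remaining ₹1,680,000 passes to the descendants.
The descendants' portion (₹1,680,000) is divided at the children's generation into 3 shares of ₹560,000. Sione takes ₹560,000. The 2 shares of the deceased (Marisol and Varun) are combined into a pool of ₹1,120,000.
That pool (₹1,120,000) is divided at the grandchildren's generation equally among Nuria, Tamsin, Yevgeni, and Wendel: ₹280,000 each.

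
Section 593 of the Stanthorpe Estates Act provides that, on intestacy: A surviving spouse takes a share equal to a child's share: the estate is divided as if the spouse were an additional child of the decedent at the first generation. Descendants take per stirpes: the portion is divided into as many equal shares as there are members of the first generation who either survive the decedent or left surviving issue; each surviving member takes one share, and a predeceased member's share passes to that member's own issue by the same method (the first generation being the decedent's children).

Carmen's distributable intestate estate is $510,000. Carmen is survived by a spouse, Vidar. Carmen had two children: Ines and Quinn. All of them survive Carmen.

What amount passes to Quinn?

Quinn receives $170,000.

The spouse counts as an additional share at the children's level, so there are 3 primary shares of $170,000. Vidar takes one such share ($170,000).
The children's combined portion ($340,000) is divided into 2 shares of $170,000: Ines and Quinn each take $170,000.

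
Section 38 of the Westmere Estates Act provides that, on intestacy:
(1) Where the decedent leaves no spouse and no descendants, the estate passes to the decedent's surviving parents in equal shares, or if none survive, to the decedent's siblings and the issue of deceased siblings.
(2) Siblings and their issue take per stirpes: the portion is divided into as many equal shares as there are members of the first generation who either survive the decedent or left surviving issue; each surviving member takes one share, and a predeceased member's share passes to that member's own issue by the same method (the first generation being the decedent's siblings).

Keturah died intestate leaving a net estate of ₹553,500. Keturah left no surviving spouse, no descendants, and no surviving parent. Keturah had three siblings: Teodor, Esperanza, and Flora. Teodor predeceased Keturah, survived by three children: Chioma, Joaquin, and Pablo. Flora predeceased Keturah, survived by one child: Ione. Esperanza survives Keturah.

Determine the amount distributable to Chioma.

The entire ₹553,500 passes to the siblings and their issue.
That amount (₹553,500) is divided into 3 shares of ₹184,500: Esperanza takes ₹184,500; Teodor's ₹184,500 share passes to Teodor's issue; Flora's ₹184,500 share passes to Flora's issue.
Teodor's share (₹184,500) is divided into 3 shares of ₹61,500: Chioma, Joaquin, and Pablo each take ₹61,500.
Flora's share (₹184,500) passes entirely to Ione.

Chioma receives ₹61,500.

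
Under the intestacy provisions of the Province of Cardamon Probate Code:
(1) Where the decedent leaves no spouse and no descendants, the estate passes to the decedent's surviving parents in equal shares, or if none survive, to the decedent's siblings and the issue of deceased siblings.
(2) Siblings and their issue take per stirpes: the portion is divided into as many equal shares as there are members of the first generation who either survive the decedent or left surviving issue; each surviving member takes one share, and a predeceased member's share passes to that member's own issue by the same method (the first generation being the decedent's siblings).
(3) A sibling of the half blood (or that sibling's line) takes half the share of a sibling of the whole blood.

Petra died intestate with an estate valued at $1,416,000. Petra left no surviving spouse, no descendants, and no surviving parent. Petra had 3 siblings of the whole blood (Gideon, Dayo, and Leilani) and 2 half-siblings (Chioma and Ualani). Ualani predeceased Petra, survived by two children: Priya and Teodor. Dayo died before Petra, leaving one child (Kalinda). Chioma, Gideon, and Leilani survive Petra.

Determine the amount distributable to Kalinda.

Kalinda receives $354,000.

The entire $1,416,000 passes to the siblings and their issue.
Counting each half-blood sibling's line as half a unit, there are 4 units in $1,416,000, so one unit is $354,000. Whole-blood lines (Gideon, Dayo, and Leilani) take $354,000 each; half-blood lines (Chioma and Ualani) take $177,000 each.
Ualani's share ($177,000) is divided into 2 shares of $88,500: Priya and Teodor each take $88,500.
Dayo's share ($354,000) passes entirely to Kalinda.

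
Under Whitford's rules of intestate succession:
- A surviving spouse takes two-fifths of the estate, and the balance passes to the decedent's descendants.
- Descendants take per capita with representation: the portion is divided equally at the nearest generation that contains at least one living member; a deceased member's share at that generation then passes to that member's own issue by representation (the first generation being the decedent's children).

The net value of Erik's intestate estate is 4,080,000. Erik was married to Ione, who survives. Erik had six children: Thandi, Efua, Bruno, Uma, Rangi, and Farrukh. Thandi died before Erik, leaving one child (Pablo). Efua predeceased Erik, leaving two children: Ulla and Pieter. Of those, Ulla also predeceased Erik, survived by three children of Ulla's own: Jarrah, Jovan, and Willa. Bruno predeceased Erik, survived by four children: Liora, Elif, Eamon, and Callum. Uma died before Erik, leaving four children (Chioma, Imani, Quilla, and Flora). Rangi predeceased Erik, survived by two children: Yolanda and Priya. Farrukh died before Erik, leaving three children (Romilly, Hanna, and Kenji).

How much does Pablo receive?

Ione takes two-fifths of 4,080,000 = 1,632,000. The remaining 2,448,000 passes to the descendants.
No child survives, so the initial division is made at the grandchildren's generation.
The descendants' portion (2,448,000) is divided into 16 shares of 153,000: Pablo, Pieter, Liora, Elif, Eamon, Callum, Chioma, Imani, Quilla, Flora, Yolanda, Priya, Romilly, Hanna, and Kenji each take 153,000; Ulla's 153,000 share passes to Ulla's issue.
Ulla's share (153,000) is divided into 3 shares of 51,000: Jarrah, Jovan, and Willa each take 51,000.

Pablo receives 153,000.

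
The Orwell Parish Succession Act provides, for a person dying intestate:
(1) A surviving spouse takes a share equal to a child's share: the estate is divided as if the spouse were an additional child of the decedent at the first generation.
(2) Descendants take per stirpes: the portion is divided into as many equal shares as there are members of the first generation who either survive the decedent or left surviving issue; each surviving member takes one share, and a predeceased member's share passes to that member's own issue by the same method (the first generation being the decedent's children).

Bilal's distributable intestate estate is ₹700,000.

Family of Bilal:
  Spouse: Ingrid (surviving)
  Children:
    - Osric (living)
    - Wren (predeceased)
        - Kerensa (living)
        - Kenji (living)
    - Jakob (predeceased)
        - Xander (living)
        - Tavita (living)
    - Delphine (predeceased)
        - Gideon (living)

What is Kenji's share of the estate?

The spouse counts as an additional share at the children's level, so there are 5 primary shares of ₹140,000. Ingrid takes one such share (₹140,000).
The children's combined portion (₹560,000) is divided into 4 shares of ₹140,000: Osric takes ₹140,000; Wren's ₹140,000 share passes to Wren's issue; Jakob's ₹140,000 share passes to Jakob's issue; Delphine's ₹140,000 share passes to Delphine's issue.
Wren's share (₹140,000) is divided into 2 shares of ₹70,000: Kerensa and Kenji each take ₹70,000.
Jakob's share (₹140,000) is divided into 2 shares of ₹70,000: Xander and Tavita each take ₹70,000.
Delphine's share (₹140,000) passes entirely to Gideon.

Kenji receives ₹70,000.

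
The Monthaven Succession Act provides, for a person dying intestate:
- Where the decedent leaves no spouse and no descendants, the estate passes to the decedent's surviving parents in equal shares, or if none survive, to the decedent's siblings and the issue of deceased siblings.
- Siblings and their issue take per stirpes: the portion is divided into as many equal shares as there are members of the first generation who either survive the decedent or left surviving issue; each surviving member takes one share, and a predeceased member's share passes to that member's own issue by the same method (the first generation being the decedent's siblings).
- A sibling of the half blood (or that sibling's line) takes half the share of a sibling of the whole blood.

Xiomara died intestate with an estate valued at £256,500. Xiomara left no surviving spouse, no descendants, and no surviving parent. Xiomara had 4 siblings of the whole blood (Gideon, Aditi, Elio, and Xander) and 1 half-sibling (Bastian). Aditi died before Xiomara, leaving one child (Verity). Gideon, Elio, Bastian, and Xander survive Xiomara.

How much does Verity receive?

Verity receives £57,000.

The entire £256,500 passes to the siblings and their issue.
Counting each half-blood sibling's line as half a unit, there are 9/2 units in £256,500, so one unit is £57,000. Whole-blood lines (Gideon, Aditi, Elio, and Xander) take £57,000 each; half-blood lines (Bastian) take £28,500 each.
Aditi's share (£57,000) passes entirely to Verity.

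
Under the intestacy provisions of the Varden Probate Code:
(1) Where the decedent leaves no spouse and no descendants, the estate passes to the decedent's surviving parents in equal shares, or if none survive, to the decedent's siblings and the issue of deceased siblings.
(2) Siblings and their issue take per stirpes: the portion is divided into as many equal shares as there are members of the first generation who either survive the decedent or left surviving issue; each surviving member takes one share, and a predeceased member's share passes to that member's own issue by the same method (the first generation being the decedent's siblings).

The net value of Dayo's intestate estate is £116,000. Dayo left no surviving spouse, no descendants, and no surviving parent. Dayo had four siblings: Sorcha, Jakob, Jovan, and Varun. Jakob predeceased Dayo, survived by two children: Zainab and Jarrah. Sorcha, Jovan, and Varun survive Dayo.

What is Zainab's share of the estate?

The entire £116,000 passes to the siblings and their issue.
That amount (£116,000) is divided into 4 shares of £29,000: Sorcha, Jovan, and Varun each take £29,000; Jakob's £29,000 share passes to Jakob's issue.
Jakob's share (£29,000) is divided into 2 shares of £14,500: Zainab and Jarrah each take £14,500.

Zainab receives £14,500.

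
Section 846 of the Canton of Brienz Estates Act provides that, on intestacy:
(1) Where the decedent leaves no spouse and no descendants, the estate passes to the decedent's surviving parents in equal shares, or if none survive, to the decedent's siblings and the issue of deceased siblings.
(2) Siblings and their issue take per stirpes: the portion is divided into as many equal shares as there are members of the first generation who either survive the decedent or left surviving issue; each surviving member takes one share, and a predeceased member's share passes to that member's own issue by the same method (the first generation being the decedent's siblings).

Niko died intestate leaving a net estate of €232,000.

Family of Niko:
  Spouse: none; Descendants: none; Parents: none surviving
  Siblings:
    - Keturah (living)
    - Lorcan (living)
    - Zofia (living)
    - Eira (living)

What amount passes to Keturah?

Keturah receives €58,000.

The entire €232,000 passes to the siblings and their issue.
That amount (€232,000) is divided into 4 shares of €58,000: Keturah, Lorcan, Zofia, and Eira each take €58,000.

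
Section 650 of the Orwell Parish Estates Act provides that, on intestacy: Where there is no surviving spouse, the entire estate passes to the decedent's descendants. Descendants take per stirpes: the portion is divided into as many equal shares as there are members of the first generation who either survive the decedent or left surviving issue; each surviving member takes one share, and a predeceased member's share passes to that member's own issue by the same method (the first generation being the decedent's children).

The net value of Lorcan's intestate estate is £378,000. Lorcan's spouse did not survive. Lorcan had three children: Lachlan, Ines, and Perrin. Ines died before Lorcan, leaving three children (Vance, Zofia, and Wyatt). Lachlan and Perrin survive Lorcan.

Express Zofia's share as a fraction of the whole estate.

Zofia receives 1/9 of the estate.

The entire £378,000 passes to the descendants.
That amount (£378,000) is divided into 3 shares of £126,000: Lachlan and Perrin each take £126,000; Ines's £126,000 share passes to Ines's issue.
Ines's share (£126,000) is divided into 3 shares of £42,000: Vance, Zofia, and Wyatt each take £42,000.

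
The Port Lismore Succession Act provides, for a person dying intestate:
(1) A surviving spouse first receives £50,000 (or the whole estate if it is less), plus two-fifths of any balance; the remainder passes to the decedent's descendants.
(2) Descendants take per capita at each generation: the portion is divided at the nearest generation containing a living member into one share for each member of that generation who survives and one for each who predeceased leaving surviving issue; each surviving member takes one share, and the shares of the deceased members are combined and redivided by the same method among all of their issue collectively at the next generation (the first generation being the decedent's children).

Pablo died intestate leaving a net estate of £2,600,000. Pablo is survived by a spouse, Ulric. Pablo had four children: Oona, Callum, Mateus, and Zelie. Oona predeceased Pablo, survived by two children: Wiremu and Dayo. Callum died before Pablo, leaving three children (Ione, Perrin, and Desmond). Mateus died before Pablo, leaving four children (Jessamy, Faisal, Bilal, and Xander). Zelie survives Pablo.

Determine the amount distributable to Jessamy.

Jessamy receives £127,500.

Ulric first takes £50,000, leaving a balance of £2,550,000. Ulric then takes two-fifths of the balance (£1,020,000), for a total of £1,070,000. The remaining £1,530,000 passes to the descendants.
The descendants' portion (£1,530,000) is divided at the children's generation into 4 shares of £382,500. Zelie takes £382,500. The 3 shares of the deceased (Oona, Callum, and Mateus) are combined into a pool of £1,147,500.
That pool (£1,147,500) is divided at the grandchildren's generation equally among Wiremu, Dayo, Ione, Perrin, Desmond, Jessamy, Faisal, Bilal, and Xander: £127,500 each.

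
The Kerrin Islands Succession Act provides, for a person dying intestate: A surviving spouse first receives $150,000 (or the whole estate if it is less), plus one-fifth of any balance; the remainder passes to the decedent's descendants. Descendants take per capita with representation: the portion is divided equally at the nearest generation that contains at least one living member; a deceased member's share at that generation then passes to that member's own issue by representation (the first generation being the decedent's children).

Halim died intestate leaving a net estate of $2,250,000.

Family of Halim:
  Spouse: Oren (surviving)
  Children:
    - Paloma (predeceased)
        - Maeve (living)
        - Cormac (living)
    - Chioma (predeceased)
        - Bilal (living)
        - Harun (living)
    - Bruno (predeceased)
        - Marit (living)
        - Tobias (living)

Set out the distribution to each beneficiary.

Oren first takes $150,000, leaving a balance of $2,100,000. Oren then takes one-fifth of the balance ($420,000), for a total of $570,000. The remaining $1,680,000 passes to the descendants.
No child survives, so the initial division is made at the grandchildren's generation.
The descendants' portion ($1,680,000) is divided into 6 shares of $280,000: Maeve, Cormac, Bilal, Harun, Marit, and Tobias each take $280,000.

Oren: $570,000; Maeve: $280,000; Cormac: $280,000; Bilal: $280,000; Harun: $280,000; Marit: $280,000; Tobias: $280,000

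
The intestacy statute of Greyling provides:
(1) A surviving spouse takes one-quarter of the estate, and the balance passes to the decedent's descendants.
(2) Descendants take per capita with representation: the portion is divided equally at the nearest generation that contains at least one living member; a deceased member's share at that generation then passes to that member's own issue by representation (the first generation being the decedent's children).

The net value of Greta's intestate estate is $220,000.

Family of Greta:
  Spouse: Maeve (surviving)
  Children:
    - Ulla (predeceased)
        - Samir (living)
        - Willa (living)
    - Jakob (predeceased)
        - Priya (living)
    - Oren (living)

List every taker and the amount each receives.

Maeve: $55,000; Samir: $27,500; Willa: $27,500; Priya: $55,000; Oren: $55,000

Maeve takes one-quarter of $220,000 = $55,000. The remaining $165,000 passes to the descendants.
The descendants' portion ($165,000) is divided into 3 shares of $55,000: Oren takes $55,000; Ulla's $55,000 share passes to Ulla's issue; Jakob's $55,000 share passes to Jakob's issue.
Ulla's share ($55,000) is divided into 2 shares of $27,500: Samir and Willa each take $27,500.
Jakob's share ($55,000) passes entirely to Priya.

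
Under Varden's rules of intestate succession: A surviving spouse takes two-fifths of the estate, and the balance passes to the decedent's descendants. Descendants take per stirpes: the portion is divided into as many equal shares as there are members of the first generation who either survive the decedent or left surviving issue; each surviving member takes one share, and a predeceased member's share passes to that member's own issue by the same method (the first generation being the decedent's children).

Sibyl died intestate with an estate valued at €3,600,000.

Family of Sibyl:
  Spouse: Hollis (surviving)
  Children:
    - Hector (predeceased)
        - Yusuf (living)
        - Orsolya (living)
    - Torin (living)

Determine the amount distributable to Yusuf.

Yusuf receives €540,000.

Hollis takes two-fifths of €3,600,000 = €1,440,000. The remaining €2,160,000 passes to the descendants.
The descendants' portion (€2,160,000) is divided into 2 shares of €1,080,000: Torin takes €1,080,000; Hector's €1,080,000 share passes to Hector's issue.
Hector's share (€1,080,000) is divided into 2 shares of €540,000: Yusuf and Orsolya each take €540,000.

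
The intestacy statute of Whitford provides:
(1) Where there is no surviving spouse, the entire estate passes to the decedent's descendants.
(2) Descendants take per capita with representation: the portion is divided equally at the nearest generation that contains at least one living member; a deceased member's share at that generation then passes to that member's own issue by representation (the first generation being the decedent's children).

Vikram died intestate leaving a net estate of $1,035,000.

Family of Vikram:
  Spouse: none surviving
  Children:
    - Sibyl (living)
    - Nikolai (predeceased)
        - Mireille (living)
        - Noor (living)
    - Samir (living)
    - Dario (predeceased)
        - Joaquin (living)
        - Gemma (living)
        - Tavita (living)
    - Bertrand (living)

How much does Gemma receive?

Gemma receives $69,000.

The entire $1,035,000 passes to the descendants.
That amount ($1,035,000) is divided into 5 shares of $207,000: Sibyl, Samir, and Bertrand each take $207,000; Nikolai's $207,000 share passes to Nikolai's issue; Dario's $207,000 share passes to Dario's issue.
Nikolai's share ($207,000) is divided into 2 shares of $103,500: Mireille and Noor each take $103,500.
Dario's share ($207,000) is divided into 3 shares of $69,000: Joaquin, Gemma, and Tavita each take $69,000.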